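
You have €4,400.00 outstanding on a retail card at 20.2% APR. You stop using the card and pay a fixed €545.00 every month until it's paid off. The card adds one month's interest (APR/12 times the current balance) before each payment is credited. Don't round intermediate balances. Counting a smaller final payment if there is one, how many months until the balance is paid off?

Monthly rate r = 20.2%/12 = 1.68333% = 0.0168333.
Recurrence: B ← B·(1+r) − €545.00.
Month 1: interest €74.07; balance after payment €3,929.07.
Month 2: interest €66.14; balance after payment €3,450.21.
Closed form: n = −ln(1 − rB₀/P)/ln(1+r) = −ln(0.8641)/ln(1.01683) ≈ 8.750, so the balance reaches zero during payment 9.

9 months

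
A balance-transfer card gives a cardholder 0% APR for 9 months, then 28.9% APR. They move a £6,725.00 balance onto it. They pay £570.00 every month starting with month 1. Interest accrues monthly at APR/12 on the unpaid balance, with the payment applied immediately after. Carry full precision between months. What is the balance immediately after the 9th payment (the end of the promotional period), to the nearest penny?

Promo months 1–9 at r₀ = 0%/12 = 0; months 10+ at r₁ = 28.9%/12 = 0.0240833.
After month 9 (no interest yet): B = £6,725.00 − 9·£570.00 = £1,595.00.

£1,595.00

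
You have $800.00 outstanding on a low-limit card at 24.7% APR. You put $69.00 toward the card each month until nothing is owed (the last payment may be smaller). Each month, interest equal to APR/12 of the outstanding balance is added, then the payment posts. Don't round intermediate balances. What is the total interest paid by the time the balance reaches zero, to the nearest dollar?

$124

Monthly rate r = 24.7%/12 = 2.05833% = 0.0205833.
Payoff takes n = ⌈−ln(1 − rB₀/P)/ln(1+r)⌉ = ⌈13.382⌉ = 14 payments; the last is $26.55.
Total paid = 13·$69.00 + $26.55 = $923.55.
Total interest = total paid − principal = $923.55 − $800.00 = $123.55.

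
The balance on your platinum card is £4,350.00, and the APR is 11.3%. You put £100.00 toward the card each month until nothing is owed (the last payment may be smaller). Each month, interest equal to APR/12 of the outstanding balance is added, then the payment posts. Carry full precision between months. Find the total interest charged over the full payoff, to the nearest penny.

Monthly rate r = 11.3%/12 = 0.941667% = 0.00941667.
Payoff takes n = ⌈−ln(1 − rB₀/P)/ln(1+r)⌉ = ⌈56.227⌉ = 57 payments; the last is £22.82.
Total paid = 56·£100.00 + £22.82 = £5,622.82.
Total interest = total paid − principal = £5,622.82 − £4,350.00 = £1,272.82.

£1,272.82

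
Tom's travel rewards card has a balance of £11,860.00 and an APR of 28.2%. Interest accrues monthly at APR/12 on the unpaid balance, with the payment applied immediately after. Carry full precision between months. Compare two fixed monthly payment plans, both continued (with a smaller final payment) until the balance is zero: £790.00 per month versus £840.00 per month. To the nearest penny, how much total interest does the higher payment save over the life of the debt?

£217.74

Monthly rate r = 28.2%/12 = 2.35% = 0.0235.
At £790.00/mo: n = ⌈−ln(1 − rB₀/P)/ln(1+r)⌉ = 19 payments (last £579.63); total interest = total paid − £11,860.00 = £2,939.63.
At £840.00/mo: 18 payments (last £301.89); total interest £2,721.89.
Interest saved = £2,939.63 − £2,721.89 = £217.74.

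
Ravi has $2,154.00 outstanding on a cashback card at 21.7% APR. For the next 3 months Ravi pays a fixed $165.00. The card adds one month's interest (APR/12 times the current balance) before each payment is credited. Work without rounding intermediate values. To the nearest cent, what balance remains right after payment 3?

$1,768.98

Monthly rate r = 21.7%/12 = 1.80833% = 0.0180833.
Each month: B ← B·(1+r) − $165.00.
Month 1: interest $38.95; balance after payment $2,027.95.
Month 2: interest $36.67; balance after payment $1,899.62.
Month 3: interest $34.35; balance after payment $1,768.98.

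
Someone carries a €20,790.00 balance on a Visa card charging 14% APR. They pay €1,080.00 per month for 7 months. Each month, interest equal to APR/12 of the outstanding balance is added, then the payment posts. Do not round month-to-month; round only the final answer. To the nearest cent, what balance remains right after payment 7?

Monthly rate r = 14%/12 = 1.16667% = 0.0116667.
Each month: B ← B·(1+r) − €1,080.00.
Month 1: interest €242.55; balance after payment €19,952.55.
Month 2: interest €232.78; balance after payment €19,105.33.
Month 3: interest €222.90; balance after payment €18,248.23.
Month 4: interest €212.90; balance after payment €17,381.12.
Month 5: interest €202.78; balance after payment €16,503.90.
Month 6: interest €192.55; balance after payment €15,616.45.
Month 7: interest €182.19; balance after payment €14,718.64.

€14,718.64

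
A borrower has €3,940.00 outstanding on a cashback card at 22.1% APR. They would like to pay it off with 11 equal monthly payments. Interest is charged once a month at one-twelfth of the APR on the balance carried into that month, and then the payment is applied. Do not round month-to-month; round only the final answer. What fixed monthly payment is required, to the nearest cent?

Monthly rate r = 22.1%/12 = 1.84167% = 0.0184167.
Level-payment amortization: P = B₀·r / (1 − (1+r)^(−n)) = 3940.00·0.0184167 / (1 − 1.01842^(−11)).
Denominator 1 − (1+r)^(−11) = 0.181875268.
P = 72.5617 / 0.181875268 ≈ 398.96.

€398.96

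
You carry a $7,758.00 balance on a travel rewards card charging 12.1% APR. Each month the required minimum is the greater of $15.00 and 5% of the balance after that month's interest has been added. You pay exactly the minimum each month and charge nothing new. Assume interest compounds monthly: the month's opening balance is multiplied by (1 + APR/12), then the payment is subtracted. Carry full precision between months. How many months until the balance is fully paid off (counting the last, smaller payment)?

102 months

Monthly rate r = 12.1%/12 = 1.00833% = 0.0100833.
While 5% of the post-interest balance exceeds $15.00, each month B ← (B·(1+r))·(1 − 0.05), i.e. B shrinks by the factor (1+r)·0.95 = 0.95958.
This holds for months 1–80. Entering month 81 the balance is $285.90; 5% of the post-interest balance is now below $15.00, so the flat $15.00 minimum applies from here.
From month 81 a fixed $15.00 at rate r clears $285.90 in 22 more payments. Total: 80 + 22 = 102 months.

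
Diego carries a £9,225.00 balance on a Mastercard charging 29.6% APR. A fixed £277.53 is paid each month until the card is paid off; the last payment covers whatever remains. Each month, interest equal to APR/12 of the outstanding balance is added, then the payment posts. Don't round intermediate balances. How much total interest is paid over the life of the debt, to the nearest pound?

Monthly rate r = 29.6%/12 = 2.46667% = 0.0246667.
Payoff takes n = ⌈−ln(1 − rB₀/P)/ln(1+r)⌉ = ⌈70.353⌉ = 71 payments; the last is £98.62.
Total paid = 70·£277.53 + £98.62 = £19,525.72.
Total interest = total paid − principal = £19,525.72 − £9,225.00 = £10,300.72.

£10,301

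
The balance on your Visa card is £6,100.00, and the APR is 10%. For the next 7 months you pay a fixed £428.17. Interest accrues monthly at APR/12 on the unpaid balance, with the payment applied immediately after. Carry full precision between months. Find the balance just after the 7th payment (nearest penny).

Monthly rate r = 10%/12 = 0.833333% = 0.00833333.
Each month: B ← B·(1+r) − £428.17.
Month 1: interest £50.83; balance after payment £5,722.66.
Month 2: interest £47.69; balance after payment £5,342.18.
Month 3: interest £44.52; balance after payment £4,958.53.
Month 4: interest £41.32; balance after payment £4,571.68.
Month 5: interest £38.10; balance after payment £4,181.61.
Month 6: interest £34.85; balance after payment £3,788.29.
Month 7: interest £31.57; balance after payment £3,391.68.

£3,391.68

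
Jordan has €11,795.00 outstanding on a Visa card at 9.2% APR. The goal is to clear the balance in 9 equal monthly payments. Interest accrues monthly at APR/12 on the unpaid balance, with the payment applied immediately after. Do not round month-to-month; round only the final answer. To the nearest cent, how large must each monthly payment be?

Monthly rate r = 9.2%/12 = 0.766667% = 0.00766667.
Level-payment amortization: P = B₀·r / (1 − (1+r)^(−n)) = 11795.00·0.00766667 / (1 − 1.00767^(−9)).
Denominator 1 − (1+r)^(−9) = 0.0664276772.
P = 90.4283 / 0.0664276772 ≈ 1361.31.

€1,361.31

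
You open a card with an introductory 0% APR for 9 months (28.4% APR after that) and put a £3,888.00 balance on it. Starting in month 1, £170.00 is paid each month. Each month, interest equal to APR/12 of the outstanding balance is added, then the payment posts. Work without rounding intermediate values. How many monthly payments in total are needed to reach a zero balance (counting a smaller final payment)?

Promo months 1–9 at r₀ = 0%/12 = 0; months 10+ at r₁ = 28.4%/12 = 0.0236667.
After month 9 (no interest yet): B = £3,888.00 − 9·£170.00 = £2,358.00.
Then at r₁ with £170.00/mo: n₂ = −ln(1 − r₁·B/P)/ln(1+r₁) ≈ 17.01 → 18 more payments.

27 payments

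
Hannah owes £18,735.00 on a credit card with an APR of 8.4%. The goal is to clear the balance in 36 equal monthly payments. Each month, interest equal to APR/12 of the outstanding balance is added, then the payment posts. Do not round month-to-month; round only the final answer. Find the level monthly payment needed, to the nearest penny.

£590.55

Monthly rate r = 8.4%/12 = 0.7% = 0.007.
Level-payment amortization: P = B₀·r / (1 − (1+r)^(−n)) = 18735.00·0.007 / (1 − 1.007^(−36)).
Denominator 1 − (1+r)^(−36) = 0.222072615.
P = 131.145 / 0.222072615 ≈ 590.55.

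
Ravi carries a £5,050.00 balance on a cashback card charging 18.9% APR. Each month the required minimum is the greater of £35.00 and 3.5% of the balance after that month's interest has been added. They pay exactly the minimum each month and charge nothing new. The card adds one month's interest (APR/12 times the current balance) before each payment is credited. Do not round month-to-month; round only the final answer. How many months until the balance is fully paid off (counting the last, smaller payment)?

120 months

Monthly rate r = 18.9%/12 = 1.575% = 0.01575.
While 3.5% of the post-interest balance exceeds £35.00, each month B ← (B·(1+r))·(1 − 0.035), i.e. B shrinks by the factor (1+r)·0.965 = 0.9802.
This holds for months 1–82. Entering month 83 the balance is £979.61; 3.5% of the post-interest balance is now below £35.00, so the flat £35.00 minimum applies from here.
From month 83 a fixed £35.00 at rate r clears £979.61 in 38 more payments. Total: 82 + 38 = 120 months.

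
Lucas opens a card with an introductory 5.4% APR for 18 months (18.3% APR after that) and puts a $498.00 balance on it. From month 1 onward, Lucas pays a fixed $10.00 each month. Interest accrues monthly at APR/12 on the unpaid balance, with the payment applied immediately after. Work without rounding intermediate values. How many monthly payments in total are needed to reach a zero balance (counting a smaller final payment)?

Promo months 1–18 at r₀ = 5.4%/12 = 0.0045; months 19+ at r₁ = 18.3%/12 = 0.01525.
After month 18: iterate B ← B·(1+r₀) − $10.00 for 18 months → $352.87.
Then at r₁ with $10.00/mo: n₂ = −ln(1 − r₁·B/P)/ln(1+r₁) ≈ 51.04 → 52 more payments.

70 payments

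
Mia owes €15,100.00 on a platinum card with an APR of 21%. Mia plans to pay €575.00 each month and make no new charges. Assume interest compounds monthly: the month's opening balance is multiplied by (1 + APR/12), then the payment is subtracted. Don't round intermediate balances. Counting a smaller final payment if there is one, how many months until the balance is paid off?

Monthly rate r = 21%/12 = 1.75% = 0.0175.
Recurrence: B ← B·(1+r) − €575.00.
Month 1: interest €264.25; balance after payment €14,789.25.
Month 2: interest €258.81; balance after payment €14,473.06.
Closed form: n = −ln(1 − rB₀/P)/ln(1+r) = −ln(0.54043)/ln(1.0175) ≈ 35.471, so the balance reaches zero during payment 36.

36 payments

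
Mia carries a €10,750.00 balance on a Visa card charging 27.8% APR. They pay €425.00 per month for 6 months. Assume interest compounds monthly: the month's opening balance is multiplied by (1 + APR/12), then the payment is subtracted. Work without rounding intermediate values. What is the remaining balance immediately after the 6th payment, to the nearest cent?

Monthly rate r = 27.8%/12 = 2.31667% = 0.0231667.
Each month: B ← B·(1+r) − €425.00.
Month 1: interest €249.04; balance after payment €10,574.04.
Month 2: interest €244.97; balance after payment €10,394.01.
Month 3: interest €240.79; balance after payment €10,209.80.
Month 4: interest €236.53; balance after payment €10,021.33.
Month 5: interest €232.16; balance after payment €9,828.49.
Month 6: interest €227.69; balance after payment €9,631.18.

€9,631.18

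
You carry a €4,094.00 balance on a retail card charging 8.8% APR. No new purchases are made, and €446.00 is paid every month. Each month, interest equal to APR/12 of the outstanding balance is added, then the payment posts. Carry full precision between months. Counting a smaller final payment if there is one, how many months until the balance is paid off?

Monthly rate r = 8.8%/12 = 0.733333% = 0.00733333.
Recurrence: B ← B·(1+r) − €446.00.
Month 1: interest €30.02; balance after payment €3,678.02.
Month 2: interest €26.97; balance after payment €3,258.99.
Closed form: n = −ln(1 − rB₀/P)/ln(1+r) = −ln(0.93268)/ln(1.00733) ≈ 9.538, so the balance reaches zero during payment 10.

10 payments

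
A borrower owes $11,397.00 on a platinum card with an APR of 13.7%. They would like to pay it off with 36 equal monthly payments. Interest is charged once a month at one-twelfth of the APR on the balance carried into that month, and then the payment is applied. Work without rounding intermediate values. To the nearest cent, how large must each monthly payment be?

Monthly rate r = 13.7%/12 = 1.14167% = 0.0114167.
Level-payment amortization: P = B₀·r / (1 − (1+r)^(−n)) = 11397.00·0.0114167 / (1 − 1.01142^(−36)).
Denominator 1 − (1+r)^(−36) = 0.335467558.
P = 130.116 / 0.335467558 ≈ 387.86.

$387.86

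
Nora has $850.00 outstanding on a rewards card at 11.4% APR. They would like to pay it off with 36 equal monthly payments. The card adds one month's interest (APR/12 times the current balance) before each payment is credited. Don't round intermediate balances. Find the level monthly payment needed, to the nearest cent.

$27.99

Monthly rate r = 11.4%/12 = 0.95% = 0.0095.
Level-payment amortization: P = B₀·r / (1 − (1+r)^(−n)) = 850.00·0.0095 / (1 − 1.0095^(−36)).
Denominator 1 − (1+r)^(−36) = 0.288504165.
P = 8.075 / 0.288504165 ≈ 27.99.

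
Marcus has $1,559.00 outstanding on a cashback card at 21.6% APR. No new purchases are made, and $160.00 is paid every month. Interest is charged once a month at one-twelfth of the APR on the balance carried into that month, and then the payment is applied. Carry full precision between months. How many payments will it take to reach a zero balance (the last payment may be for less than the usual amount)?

11 payments

Monthly rate r = 21.6%/12 = 1.8% = 0.018.
Recurrence: B ← B·(1+r) − $160.00.
Month 1: interest $28.06; balance after payment $1,427.06.
Month 2: interest $25.69; balance after payment $1,292.75.
Closed form: n = −ln(1 − rB₀/P)/ln(1+r) = −ln(0.82461)/ln(1.018) ≈ 10.810, so the balance reaches zero during payment 11.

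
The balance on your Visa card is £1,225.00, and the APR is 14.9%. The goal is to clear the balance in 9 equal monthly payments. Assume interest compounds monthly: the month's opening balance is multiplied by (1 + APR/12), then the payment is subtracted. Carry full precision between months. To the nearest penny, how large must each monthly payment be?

£144.70

Monthly rate r = 14.9%/12 = 1.24167% = 0.0124167.
Level-payment amortization: P = B₀·r / (1 − (1+r)^(−n)) = 1225.00·0.0124167 / (1 − 1.01242^(−9)).
Denominator 1 − (1+r)^(−9) = 0.105116654.
P = 15.2104 / 0.105116654 ≈ 144.70.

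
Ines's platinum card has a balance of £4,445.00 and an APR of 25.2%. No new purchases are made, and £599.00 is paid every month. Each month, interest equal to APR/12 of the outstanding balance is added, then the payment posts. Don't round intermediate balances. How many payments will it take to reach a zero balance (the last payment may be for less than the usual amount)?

Monthly rate r = 25.2%/12 = 2.1% = 0.021.
Recurrence: B ← B·(1+r) − £599.00.
Month 1: interest £93.34; balance after payment £3,939.35.
Month 2: interest £82.73; balance after payment £3,423.07.
Closed form: n = −ln(1 − rB₀/P)/ln(1+r) = −ln(0.84417)/ln(1.021) ≈ 8.151, so the balance reaches zero during payment 9.

9 months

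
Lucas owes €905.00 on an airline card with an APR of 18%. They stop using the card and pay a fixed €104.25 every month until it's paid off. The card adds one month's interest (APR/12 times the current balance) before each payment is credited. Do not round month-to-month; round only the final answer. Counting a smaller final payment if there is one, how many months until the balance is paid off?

Monthly rate r = 18%/12 = 1.5% = 0.015.
Recurrence: B ← B·(1+r) − €104.25.
Month 1: interest €13.57; balance after payment €814.33.
Month 2: interest €12.21; balance after payment €722.29.
Closed form: n = −ln(1 − rB₀/P)/ln(1+r) = −ln(0.86978)/ln(1.015) ≈ 9.370, so the balance reaches zero during payment 10.

10 months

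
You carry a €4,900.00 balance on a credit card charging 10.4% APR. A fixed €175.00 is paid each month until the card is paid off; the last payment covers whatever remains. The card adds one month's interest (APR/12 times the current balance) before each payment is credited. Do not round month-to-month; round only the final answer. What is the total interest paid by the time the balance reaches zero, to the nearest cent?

Monthly rate r = 10.4%/12 = 0.866667% = 0.00866667.
Payoff takes n = ⌈−ln(1 − rB₀/P)/ln(1+r)⌉ = ⌈32.210⌉ = 33 payments; the last is €36.90.
Total paid = 32·€175.00 + €36.90 = €5,636.90.
Total interest = total paid − principal = €5,636.90 − €4,900.00 = €736.90.

€736.90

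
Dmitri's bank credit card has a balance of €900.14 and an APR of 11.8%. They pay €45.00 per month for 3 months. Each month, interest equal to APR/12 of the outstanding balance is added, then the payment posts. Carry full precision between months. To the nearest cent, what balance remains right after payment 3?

€790.62

Monthly rate r = 11.8%/12 = 0.983333% = 0.00983333.
Each month: B ← B·(1+r) − €45.00.
Month 1: interest €8.85; balance after payment €863.99.
Month 2: interest €8.50; balance after payment €827.49.
Month 3: interest €8.14; balance after payment €790.62.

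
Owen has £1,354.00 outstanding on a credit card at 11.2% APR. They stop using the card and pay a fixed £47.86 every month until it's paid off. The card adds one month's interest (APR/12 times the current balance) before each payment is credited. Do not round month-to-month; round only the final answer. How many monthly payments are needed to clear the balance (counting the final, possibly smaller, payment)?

34 payments

Monthly rate r = 11.2%/12 = 0.933333% = 0.00933333.
Recurrence: B ← B·(1+r) − £47.86.
Month 1: interest £12.64; balance after payment £1,318.78.
Month 2: interest £12.31; balance after payment £1,283.23.
Closed form: n = −ln(1 − rB₀/P)/ln(1+r) = −ln(0.73595)/ln(1.00933) ≈ 33.002, so the balance reaches zero during payment 34.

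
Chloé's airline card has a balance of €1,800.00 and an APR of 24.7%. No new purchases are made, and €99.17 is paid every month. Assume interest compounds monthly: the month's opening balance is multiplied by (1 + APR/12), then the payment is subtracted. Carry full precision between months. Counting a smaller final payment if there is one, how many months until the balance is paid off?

23 payments

Monthly rate r = 24.7%/12 = 2.05833% = 0.0205833.
Recurrence: B ← B·(1+r) − €99.17.
Month 1: interest €37.05; balance after payment €1,737.88.
Month 2: interest €35.77; balance after payment €1,674.48.
Closed form: n = −ln(1 − rB₀/P)/ln(1+r) = −ln(0.6264)/ln(1.02058) ≈ 22.959, so the balance reaches zero during payment 23.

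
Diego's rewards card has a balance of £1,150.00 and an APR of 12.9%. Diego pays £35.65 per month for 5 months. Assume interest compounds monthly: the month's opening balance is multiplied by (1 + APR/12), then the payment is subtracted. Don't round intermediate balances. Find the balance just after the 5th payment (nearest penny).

Monthly rate r = 12.9%/12 = 1.075% = 0.01075.
Each month: B ← B·(1+r) − £35.65.
Month 1: interest £12.36; balance after payment £1,126.71.
Month 2: interest £12.11; balance after payment £1,103.17.
Month 3: interest £11.86; balance after payment £1,079.38.
Month 4: interest £11.60; balance after payment £1,055.34.
Month 5: interest £11.34; balance after payment £1,031.03.

£1,031.03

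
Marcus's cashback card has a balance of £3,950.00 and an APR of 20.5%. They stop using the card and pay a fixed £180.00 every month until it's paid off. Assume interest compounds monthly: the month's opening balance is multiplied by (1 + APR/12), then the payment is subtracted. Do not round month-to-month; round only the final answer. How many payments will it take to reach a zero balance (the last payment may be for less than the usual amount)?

Monthly rate r = 20.5%/12 = 1.70833% = 0.0170833.
Recurrence: B ← B·(1+r) − £180.00.
Month 1: interest £67.48; balance after payment £3,837.48.
Month 2: interest £65.56; balance after payment £3,723.04.
Closed form: n = −ln(1 − rB₀/P)/ln(1+r) = −ln(0.62512)/ln(1.01708) ≈ 27.736, so the balance reaches zero during payment 28.

28 payments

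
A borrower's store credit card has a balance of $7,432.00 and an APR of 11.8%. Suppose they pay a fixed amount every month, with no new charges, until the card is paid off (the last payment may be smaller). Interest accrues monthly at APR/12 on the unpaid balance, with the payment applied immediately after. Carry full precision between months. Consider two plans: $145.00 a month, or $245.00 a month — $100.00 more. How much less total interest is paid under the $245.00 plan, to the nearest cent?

$1,521.20

Monthly rate r = 11.8%/12 = 0.983333% = 0.00983333.
At $145.00/mo: n = ⌈−ln(1 − rB₀/P)/ln(1+r)⌉ = 72 payments (last $95.61); total interest = total paid − $7,432.00 = $2,958.61.
At $245.00/mo: 37 payments (last $49.41); total interest $1,437.41.
Interest saved = $2,958.61 − $1,437.41 = $1,521.20.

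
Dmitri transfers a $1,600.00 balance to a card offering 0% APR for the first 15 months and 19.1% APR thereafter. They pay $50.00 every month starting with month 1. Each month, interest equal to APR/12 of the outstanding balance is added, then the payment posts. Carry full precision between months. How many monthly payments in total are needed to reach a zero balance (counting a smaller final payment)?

35 months

Promo months 1–15 at r₀ = 0%/12 = 0; months 16+ at r₁ = 19.1%/12 = 0.0159167.
After month 15 (no interest yet): B = $1,600.00 − 15·$50.00 = $850.00.
Then at r₁ with $50.00/mo: n₂ = −ln(1 − r₁·B/P)/ln(1+r₁) ≈ 19.98 → 20 more payments.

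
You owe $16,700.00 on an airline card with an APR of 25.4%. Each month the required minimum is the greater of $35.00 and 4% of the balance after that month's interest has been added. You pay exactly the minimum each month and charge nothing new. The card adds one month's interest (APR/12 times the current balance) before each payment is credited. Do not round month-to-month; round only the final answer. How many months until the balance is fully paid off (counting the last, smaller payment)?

185 months

Monthly rate r = 25.4%/12 = 2.11667% = 0.0211667.
While 4% of the post-interest balance exceeds $35.00, each month B ← (B·(1+r))·(1 − 0.04), i.e. B shrinks by the factor (1+r)·0.96 = 0.98032.
This holds for months 1–150. Entering month 151 the balance is $847.02; 4% of the post-interest balance is now below $35.00, so the flat $35.00 minimum applies from here.
From month 151 a fixed $35.00 at rate r clears $847.02 in 35 more payments. Total: 150 + 35 = 185 months.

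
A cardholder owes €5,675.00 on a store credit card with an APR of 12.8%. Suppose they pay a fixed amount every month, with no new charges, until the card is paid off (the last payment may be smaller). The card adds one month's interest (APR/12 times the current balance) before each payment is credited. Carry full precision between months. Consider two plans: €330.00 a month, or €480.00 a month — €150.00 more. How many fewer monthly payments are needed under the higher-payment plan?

7 fewer payments

Monthly rate r = 12.8%/12 = 1.06667% = 0.0106667.
At €330.00/mo: n = ⌈−ln(1 − rB₀/P)/ln(1+r)⌉ = 20 payments (last €32.96); total interest = total paid − €5,675.00 = €627.96.
At €480.00/mo: 13 payments (last €338.92); total interest €423.92.
Payments saved = 20 − 13 = 7.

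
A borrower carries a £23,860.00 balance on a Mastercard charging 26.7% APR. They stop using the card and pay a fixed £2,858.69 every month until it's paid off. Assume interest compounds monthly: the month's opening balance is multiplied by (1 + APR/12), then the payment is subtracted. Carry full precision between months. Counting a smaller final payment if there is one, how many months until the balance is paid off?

Monthly rate r = 26.7%/12 = 2.225% = 0.02225.
Recurrence: B ← B·(1+r) − £2,858.69.
Month 1: interest £530.88; balance after payment £21,532.19.
Month 2: interest £479.09; balance after payment £19,152.60.
Closed form: n = −ln(1 − rB₀/P)/ln(1+r) = −ln(0.81429)/ln(1.02225) ≈ 9.335, so the balance reaches zero during payment 10.

10 months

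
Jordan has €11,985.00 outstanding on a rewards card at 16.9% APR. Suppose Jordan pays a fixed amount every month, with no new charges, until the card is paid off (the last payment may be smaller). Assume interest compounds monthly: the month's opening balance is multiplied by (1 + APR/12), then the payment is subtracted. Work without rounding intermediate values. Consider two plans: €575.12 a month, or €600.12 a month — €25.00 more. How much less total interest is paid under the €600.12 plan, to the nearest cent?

€114.73

Monthly rate r = 16.9%/12 = 1.40833% = 0.0140833.
At €575.12/mo: n = ⌈−ln(1 − rB₀/P)/ln(1+r)⌉ = 25 payments (last €484.48); total interest = total paid − €11,985.00 = €2,302.36.
At €600.12/mo: 24 payments (last €369.87); total interest €2,187.63.
Interest saved = €2,302.36 − €2,187.63 = €114.73.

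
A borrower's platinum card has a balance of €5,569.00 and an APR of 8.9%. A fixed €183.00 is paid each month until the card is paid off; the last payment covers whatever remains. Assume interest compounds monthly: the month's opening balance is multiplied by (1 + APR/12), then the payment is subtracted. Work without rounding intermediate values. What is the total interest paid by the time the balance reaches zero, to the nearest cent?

€766.14

Monthly rate r = 8.9%/12 = 0.741667% = 0.00741667.
Payoff takes n = ⌈−ln(1 − rB₀/P)/ln(1+r)⌉ = ⌈34.617⌉ = 35 payments; the last is €113.14.
Total paid = 34·€183.00 + €113.14 = €6,335.14.
Total interest = total paid − principal = €6,335.14 − €5,569.00 = €766.14.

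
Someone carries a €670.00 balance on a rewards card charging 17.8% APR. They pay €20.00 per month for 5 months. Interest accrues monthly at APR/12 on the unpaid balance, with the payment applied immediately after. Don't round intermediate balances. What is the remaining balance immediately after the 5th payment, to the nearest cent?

€618.18

Monthly rate r = 17.8%/12 = 1.48333% = 0.0148333.
Each month: B ← B·(1+r) − €20.00.
Month 1: interest €9.94; balance after payment €659.94.
Month 2: interest €9.79; balance after payment €649.73.
Month 3: interest €9.64; balance after payment €639.37.
Month 4: interest €9.48; balance after payment €628.85.
Month 5: interest €9.33; balance after payment €618.18.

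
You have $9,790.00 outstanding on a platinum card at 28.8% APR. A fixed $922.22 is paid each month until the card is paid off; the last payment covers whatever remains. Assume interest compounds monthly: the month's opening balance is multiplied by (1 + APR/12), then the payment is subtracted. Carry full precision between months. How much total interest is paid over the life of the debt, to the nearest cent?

$1,647.62

Monthly rate r = 28.8%/12 = 2.4% = 0.024.
Payoff takes n = ⌈−ln(1 − rB₀/P)/ln(1+r)⌉ = ⌈12.399⌉ = 13 payments; the last is $370.98.
Total paid = 12·$922.22 + $370.98 = $11,437.62.
Total interest = total paid − principal = $11,437.62 − $9,790.00 = $1,647.62.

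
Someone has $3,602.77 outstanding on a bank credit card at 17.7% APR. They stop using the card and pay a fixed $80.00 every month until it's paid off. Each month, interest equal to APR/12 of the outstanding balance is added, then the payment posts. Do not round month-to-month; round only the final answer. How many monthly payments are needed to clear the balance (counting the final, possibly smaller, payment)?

75 months

Monthly rate r = 17.7%/12 = 1.475% = 0.01475.
Recurrence: B ← B·(1+r) − $80.00.
Month 1: interest $53.14; balance after payment $3,575.91.
Month 2: interest $52.74; balance after payment $3,548.66.
Closed form: n = −ln(1 − rB₀/P)/ln(1+r) = −ln(0.33574)/ln(1.01475) ≈ 74.539, so the balance reaches zero during payment 75.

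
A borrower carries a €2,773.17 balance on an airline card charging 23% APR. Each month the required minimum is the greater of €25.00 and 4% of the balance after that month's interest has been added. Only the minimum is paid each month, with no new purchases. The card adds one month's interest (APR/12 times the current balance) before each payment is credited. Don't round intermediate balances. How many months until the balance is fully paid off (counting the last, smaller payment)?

Monthly rate r = 23%/12 = 1.91667% = 0.0191667.
While 4% of the post-interest balance exceeds €25.00, each month B ← (B·(1+r))·(1 − 0.04), i.e. B shrinks by the factor (1+r)·0.96 = 0.9784.
This holds for months 1–70. Entering month 71 the balance is €601.35; 4% of the post-interest balance is now below €25.00, so the flat €25.00 minimum applies from here.
From month 71 a fixed €25.00 at rate r clears €601.35 in 33 more payments. Total: 70 + 33 = 103 months.

103 months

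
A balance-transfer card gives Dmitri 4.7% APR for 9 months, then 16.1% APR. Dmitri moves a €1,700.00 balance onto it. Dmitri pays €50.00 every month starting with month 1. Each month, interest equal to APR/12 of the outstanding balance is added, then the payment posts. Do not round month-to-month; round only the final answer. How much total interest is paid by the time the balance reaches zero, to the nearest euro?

Promo months 1–9 at r₀ = 4.7%/12 = 0.00391667; months 10+ at r₁ = 16.1%/12 = 0.0134167.
After month 9: iterate B ← B·(1+r₀) − €50.00 for 9 months → €1,303.76.
Then at r₁ with €50.00/mo: n₂ = −ln(1 − r₁·B/P)/ln(1+r₁) ≈ 32.30 → 33 more payments.
Total paid = 41·€50.00 + €15.30 = €2,065.30; interest = €2,065.30 − €1,700.00 = €365.30.

€365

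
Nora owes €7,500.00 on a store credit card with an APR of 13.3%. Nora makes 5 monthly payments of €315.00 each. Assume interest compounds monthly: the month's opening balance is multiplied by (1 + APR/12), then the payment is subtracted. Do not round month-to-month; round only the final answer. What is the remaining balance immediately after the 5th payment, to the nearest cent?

€6,314.64

Monthly rate r = 13.3%/12 = 1.10833% = 0.0110833.
Each month: B ← B·(1+r) − €315.00.
Month 1: interest €83.12; balance after payment €7,268.12.
Month 2: interest €80.56; balance after payment €7,033.68.
Month 3: interest €77.96; balance after payment €6,796.64.
Month 4: interest €75.33; balance after payment €6,556.97.
Month 5: interest €72.67; balance after payment €6,314.64.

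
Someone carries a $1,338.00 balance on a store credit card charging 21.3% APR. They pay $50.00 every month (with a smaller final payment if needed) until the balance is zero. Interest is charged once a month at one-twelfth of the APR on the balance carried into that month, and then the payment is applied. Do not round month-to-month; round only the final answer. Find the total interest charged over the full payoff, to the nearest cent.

Monthly rate r = 21.3%/12 = 1.775% = 0.01775.
Payoff takes n = ⌈−ln(1 − rB₀/P)/ln(1+r)⌉ = ⌈36.622⌉ = 37 payments; the last is $31.20.
Total paid = 36·$50.00 + $31.20 = $1,831.20.
Total interest = total paid − principal = $1,831.20 − $1,338.00 = $493.20.

$493.20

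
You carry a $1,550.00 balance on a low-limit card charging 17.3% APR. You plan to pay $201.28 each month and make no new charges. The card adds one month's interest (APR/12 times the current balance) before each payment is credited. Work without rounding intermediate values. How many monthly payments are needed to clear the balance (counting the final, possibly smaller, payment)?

9 months

Monthly rate r = 17.3%/12 = 1.44167% = 0.0144167.
Recurrence: B ← B·(1+r) − $201.28.
Month 1: interest $22.35; balance after payment $1,371.07.
Month 2: interest $19.77; balance after payment $1,189.55.
Closed form: n = −ln(1 − rB₀/P)/ln(1+r) = −ln(0.88898)/ln(1.01442) ≈ 8.221, so the balance reaches zero during payment 9.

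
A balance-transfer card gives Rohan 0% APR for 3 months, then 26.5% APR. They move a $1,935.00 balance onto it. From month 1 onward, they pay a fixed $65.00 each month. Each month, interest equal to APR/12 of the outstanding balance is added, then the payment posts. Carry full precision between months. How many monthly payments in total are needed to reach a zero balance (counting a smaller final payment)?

44 payments

Promo months 1–3 at r₀ = 0%/12 = 0; months 4+ at r₁ = 26.5%/12 = 0.0220833.
After month 3 (no interest yet): B = $1,935.00 − 3·$65.00 = $1,740.00.
Then at r₁ with $65.00/mo: n₂ = −ln(1 − r₁·B/P)/ln(1+r₁) ≈ 40.95 → 41 more payments.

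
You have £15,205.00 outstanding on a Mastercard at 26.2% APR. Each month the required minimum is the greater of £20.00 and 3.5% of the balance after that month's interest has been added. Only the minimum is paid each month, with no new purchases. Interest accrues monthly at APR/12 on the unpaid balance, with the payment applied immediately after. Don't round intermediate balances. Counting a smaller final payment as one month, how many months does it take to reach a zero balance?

280 months

Monthly rate r = 26.2%/12 = 2.18333% = 0.0218333.
While 3.5% of the post-interest balance exceeds £20.00, each month B ← (B·(1+r))·(1 − 0.035), i.e. B shrinks by the factor (1+r)·0.965 = 0.98607.
This holds for months 1–236. Entering month 237 the balance is £554.79; 3.5% of the post-interest balance is now below £20.00, so the flat £20.00 minimum applies from here.
From month 237 a fixed £20.00 at rate r clears £554.79 in 44 more payments. Total: 236 + 44 = 280 months.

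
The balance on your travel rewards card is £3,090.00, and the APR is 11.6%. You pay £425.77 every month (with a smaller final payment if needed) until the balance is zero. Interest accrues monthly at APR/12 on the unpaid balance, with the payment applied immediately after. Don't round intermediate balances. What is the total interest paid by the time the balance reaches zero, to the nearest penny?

£129.71

Monthly rate r = 11.6%/12 = 0.966667% = 0.00966667.
Payoff takes n = ⌈−ln(1 − rB₀/P)/ln(1+r)⌉ = ⌈7.561⌉ = 8 payments; the last is £239.32.
Total paid = 7·£425.77 + £239.32 = £3,219.71.
Total interest = total paid − principal = £3,219.71 − £3,090.00 = £129.71.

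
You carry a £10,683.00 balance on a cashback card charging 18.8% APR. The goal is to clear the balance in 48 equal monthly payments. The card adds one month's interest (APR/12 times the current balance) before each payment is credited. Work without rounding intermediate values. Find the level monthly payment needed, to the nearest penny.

£318.30

Monthly rate r = 18.8%/12 = 1.56667% = 0.0156667.
Level-payment amortization: P = B₀·r / (1 − (1+r)^(−n)) = 10683.00·0.0156667 / (1 − 1.01567^(−48)).
Denominator 1 − (1+r)^(−48) = 0.525820883.
P = 167.367 / 0.525820883 ≈ 318.30.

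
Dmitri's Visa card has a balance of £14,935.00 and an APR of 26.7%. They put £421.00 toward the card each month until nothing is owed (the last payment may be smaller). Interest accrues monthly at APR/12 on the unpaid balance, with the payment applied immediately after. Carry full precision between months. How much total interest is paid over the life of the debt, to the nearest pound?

Monthly rate r = 26.7%/12 = 2.225% = 0.02225.
Payoff takes n = ⌈−ln(1 − rB₀/P)/ln(1+r)⌉ = ⌈70.772⌉ = 71 payments; the last is £325.84.
Total paid = 70·£421.00 + £325.84 = £29,795.84.
Total interest = total paid − principal = £29,795.84 − £14,935.00 = £14,860.84.

£14,861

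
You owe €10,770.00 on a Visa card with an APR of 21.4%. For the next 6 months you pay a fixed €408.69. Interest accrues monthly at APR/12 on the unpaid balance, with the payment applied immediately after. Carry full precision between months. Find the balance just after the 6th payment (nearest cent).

€9,410.91

Monthly rate r = 21.4%/12 = 1.78333% = 0.0178333.
Each month: B ← B·(1+r) − €408.69.
Month 1: interest €192.06; balance after payment €10,553.38.
Month 2: interest €188.20; balance after payment €10,332.89.
Month 3: interest €184.27; balance after payment €10,108.47.
Month 4: interest €180.27; balance after payment €9,880.04.
Month 5: interest €176.19; balance after payment €9,647.55.
Month 6: interest €172.05; balance after payment €9,410.91.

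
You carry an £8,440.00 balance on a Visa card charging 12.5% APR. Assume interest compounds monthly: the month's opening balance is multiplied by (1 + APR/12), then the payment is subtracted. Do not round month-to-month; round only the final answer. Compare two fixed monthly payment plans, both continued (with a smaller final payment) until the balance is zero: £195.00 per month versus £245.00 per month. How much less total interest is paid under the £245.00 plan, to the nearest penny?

Monthly rate r = 12.5%/12 = 1.04167% = 0.0104167.
At £195.00/mo: n = ⌈−ln(1 − rB₀/P)/ln(1+r)⌉ = 58 payments (last £164.10); total interest = total paid − £8,440.00 = £2,839.10.
At £245.00/mo: 43 payments (last £218.69); total interest £2,068.69.
Interest saved = £2,839.10 − £2,068.69 = £770.41.

£770.41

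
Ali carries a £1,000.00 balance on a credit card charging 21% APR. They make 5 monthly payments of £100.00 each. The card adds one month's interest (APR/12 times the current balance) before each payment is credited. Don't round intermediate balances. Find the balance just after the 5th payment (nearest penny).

Monthly rate r = 21%/12 = 1.75% = 0.0175.
Each month: B ← B·(1+r) − £100.00.
Month 1: interest £17.50; balance after payment £917.50.
Month 2: interest £16.06; balance after payment £833.56.
Month 3: interest £14.59; balance after payment £748.14.
Month 4: interest £13.09; balance after payment £661.24.
Month 5: interest £11.57; balance after payment £572.81.

£572.81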